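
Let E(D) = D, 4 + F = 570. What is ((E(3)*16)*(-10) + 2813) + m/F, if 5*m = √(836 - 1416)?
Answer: 2333 + I*√145/1415 ≈ 2333.0 + 0.00851*I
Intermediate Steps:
F = 566 (F = -4 + 570 = 566)
m = 2*I*√145/5 (m = √(836 - 1416)/5 = √(-580)/5 = (2*I*√145)/5 = 2*I*√145/5 ≈ 4.8166*I)
((E(3)*16)*(-10) + 2813) + m/F = ((3*16)*(-10) + 2813) + (2*I*√145/5)/566 = (48*(-10) + 2813) + (2*I*√145/5)*(1/566) = (-480 + 2813) + I*√145/1415 = 2333 + I*√145/1415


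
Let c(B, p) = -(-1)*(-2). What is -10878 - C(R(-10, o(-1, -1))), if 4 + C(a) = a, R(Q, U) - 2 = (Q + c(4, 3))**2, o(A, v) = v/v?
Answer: -11020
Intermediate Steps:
o(A, v) = 1
c(B, p) = -2 (c(B, p) = -1*2 = -2)
R(Q, U) = 2 + (-2 + Q)**2 (R(Q, U) = 2 + (Q - 2)**2 = 2 + (-2 + Q)**2)
C(a) = -4 + a
-10878 - C(R(-10, o(-1, -1))) = -10878 - (-4 + (2 + (-2 - 10)**2)) = -10878 - (-4 + (2 + (-12)**2)) = -10878 - (-4 + (2 + 144)) = -10878 - (-4 + 146) = -10878 - 1*142 = -10878 - 142 = -11020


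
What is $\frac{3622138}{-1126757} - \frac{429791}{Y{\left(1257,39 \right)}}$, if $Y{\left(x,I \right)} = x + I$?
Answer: $- \frac{488964308635}{1460277072} \approx -334.84$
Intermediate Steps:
$Y{\left(x,I \right)} = I + x$
$\frac{3622138}{-1126757} - \frac{429791}{Y{\left(1257,39 \right)}} = \frac{3622138}{-1126757} - \frac{429791}{39 + 1257} = 3622138 \left(- \frac{1}{1126757}\right) - \frac{429791}{1296} = - \frac{3622138}{1126757} - \frac{429791}{1296} = - \frac{488964308635}{1460277072}$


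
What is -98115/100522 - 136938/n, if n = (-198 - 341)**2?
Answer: -42269749551/29203751962 ≈ -1.4474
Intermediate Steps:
n = 290521 (n = (-539)**2 = 290521)
-98115/100522 - 136938/n = -98115/100522 - 136938/290521 = -42269749551/29203751962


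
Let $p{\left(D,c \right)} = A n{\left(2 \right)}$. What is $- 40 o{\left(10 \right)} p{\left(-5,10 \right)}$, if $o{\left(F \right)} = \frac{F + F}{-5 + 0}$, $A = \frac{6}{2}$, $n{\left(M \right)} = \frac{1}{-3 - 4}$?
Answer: $- \frac{480}{7} \approx -68.571$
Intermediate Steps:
$n{\left(M \right)} = - \frac{1}{7}$ ($n{\left(M \right)} = \frac{1}{-7} = - \frac{1}{7}$)
$A = 3$ ($A = 6 \cdot \frac{1}{2} = 3$)
$p{\left(D,c \right)} = - \frac{3}{7}$ ($p{\left(D,c \right)} = 3 \left(- \frac{1}{7}\right) = - \frac{3}{7}$)
$o{\left(F \right)} = - \frac{2 F}{5}$ ($o{\left(F \right)} = \frac{2 F}{-5} = 2 F \left(- \frac{1}{5}\right) = - \frac{2 F}{5}$)
$- 40 o{\left(10 \right)} p{\left(-5,10 \right)} = - 40 \left(\left(- \frac{2}{5}\right) 10\right) \left(- \frac{3}{7}\right) = \left(-40\right) \left(-4\right) \left(- \frac{3}{7}\right) = 160 \left(- \frac{3}{7}\right) = - \frac{480}{7}$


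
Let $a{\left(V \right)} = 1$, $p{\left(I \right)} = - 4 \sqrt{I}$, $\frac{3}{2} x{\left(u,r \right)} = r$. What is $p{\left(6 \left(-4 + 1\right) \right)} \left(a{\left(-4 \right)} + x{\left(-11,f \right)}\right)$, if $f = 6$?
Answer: $- 60 i \sqrt{2} \approx - 84.853 i$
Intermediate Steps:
$x{\left(u,r \right)} = \frac{2 r}{3}$
$p{\left(6 \left(-4 + 1\right) \right)} \left(a{\left(-4 \right)} + x{\left(-11,f \right)}\right) = - 4 \sqrt{6 \left(-4 + 1\right)} \left(1 + \frac{2}{3} \cdot 6\right) = - 4 \sqrt{6 \left(-3\right)} \left(1 + 4\right) = - 4 \sqrt{-18} \cdot 5 = - 4 \cdot 3 i \sqrt{2} \cdot 5 = - 12 i \sqrt{2} \cdot 5 = - 60 i \sqrt{2}$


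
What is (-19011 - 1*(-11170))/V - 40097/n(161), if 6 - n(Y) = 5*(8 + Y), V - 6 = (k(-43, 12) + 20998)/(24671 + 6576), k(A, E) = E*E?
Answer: -197196286425/175035536 ≈ -1126.6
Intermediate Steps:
k(A, E) = E²
V = 208624/31247 (V = 6 + (12² + 20998)/(24671 + 6576) = 6 + (144 + 20998)/31247 = 6 + 21142*(1/31247) = 6 + 21142/31247 = 208624/31247 ≈ 6.6766)
n(Y) = -34 - 5*Y (n(Y) = 6 - 5*(8 + Y) = 6 - (40 + 5*Y) = 6 + (-40 - 5*Y) = -34 - 5*Y)
(-19011 - 1*(-11170))/V - 40097/n(161) = (-19011 - 1*(-11170))/(208624/31247) - 40097/(-34 - 5*161) = (-19011 + 11170)*(31247/208624) - 40097/(-34 - 805) = -7841*31247/208624 - 40097/(-839) = -245007727/208624 - 40097*(-1/839) = -245007727/208624 + 40097/839 = -197196286425/175035536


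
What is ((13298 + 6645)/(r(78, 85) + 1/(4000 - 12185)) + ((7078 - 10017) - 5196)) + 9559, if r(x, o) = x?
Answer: 97486941/58039 ≈ 1679.7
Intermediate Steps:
((13298 + 6645)/(r(78, 85) + 1/(4000 - 12185)) + ((7078 - 10017) - 5196)) + 9559 = ((13298 + 6645)/(78 + 1/(4000 - 12185)) + ((7078 - 10017) - 5196)) + 9559 = (19943/(78 + 1/(-8185)) + (-2939 - 5196)) + 9559 = (19943/(78 - 1/8185) - 8135) + 9559 = (19943/(638429/8185) - 8135) + 9559 = (19943*(8185/638429) - 8135) + 9559 = (14839405/58039 - 8135) + 9559 = -457307860/58039 + 9559 = 97486941/58039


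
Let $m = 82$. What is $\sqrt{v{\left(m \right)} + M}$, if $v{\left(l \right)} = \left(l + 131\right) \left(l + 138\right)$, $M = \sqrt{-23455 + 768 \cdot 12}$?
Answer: $\sqrt{46860 + i \sqrt{14239}} \approx 216.47 + 0.2756 i$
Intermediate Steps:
$M = i \sqrt{14239}$ ($M = \sqrt{-23455 + 9216} = \sqrt{-14239} = i \sqrt{14239} \approx 119.33 i$)
$v{\left(l \right)} = \left(131 + l\right) \left(138 + l\right)$
$\sqrt{v{\left(m \right)} + M} = \sqrt{\left(18078 + 82^{2} + 269 \cdot 82\right) + i \sqrt{14239}} = \sqrt{\left(18078 + 6724 + 22058\right) + i \sqrt{14239}} = \sqrt{46860 + i \sqrt{14239}}$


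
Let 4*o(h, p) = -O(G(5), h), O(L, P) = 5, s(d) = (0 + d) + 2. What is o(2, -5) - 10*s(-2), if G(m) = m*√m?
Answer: -5/4 ≈ -1.2500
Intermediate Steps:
s(d) = 2 + d (s(d) = d + 2 = 2 + d)
G(m) = m^(3/2)
o(h, p) = -5/4 (o(h, p) = (-1*5)/4 = (¼)*(-5) = -5/4)
o(2, -5) - 10*s(-2) = -5/4 - 10*(2 - 2) = -5/4 - 10*0 = -5/4 + 0 = -5/4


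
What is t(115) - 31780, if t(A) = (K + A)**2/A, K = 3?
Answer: -3640776/115 ≈ -31659.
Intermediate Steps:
t(A) = (3 + A)**2/A
t(115) - 31780 = (3 + 115)**2/115 - 31780 = (1/115)*118**2 - 31780 = (1/115)*13924 - 31780 = 13924/115 - 31780 = -3640776/115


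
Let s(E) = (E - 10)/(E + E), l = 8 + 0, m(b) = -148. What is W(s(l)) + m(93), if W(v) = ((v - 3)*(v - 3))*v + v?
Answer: -76465/512 ≈ -149.35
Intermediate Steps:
l = 8
s(E) = (-10 + E)/(2*E) (s(E) = (-10 + E)/((2*E)) = (-10 + E)*(1/(2*E)) = (-10 + E)/(2*E))
W(v) = v + v*(-3 + v)² (W(v) = ((-3 + v)*(-3 + v))*v + v = (-3 + v)²*v + v = v*(-3 + v)² + v = v + v*(-3 + v)²)
W(s(l)) + m(93) = ((½)*(-10 + 8)/8)*(1 + (-3 + (½)*(-10 + 8)/8)²) - 148 = ((½)*(⅛)*(-2))*(1 + (-3 + (½)*(⅛)*(-2))²) - 148 = -(1 + (-3 - ⅛)²)/8 - 148 = -(1 + (-25/8)²)/8 - 148 = -(1 + 625/64)/8 - 148 = -⅛*689/64 - 148 = -689/512 - 148 = -76465/512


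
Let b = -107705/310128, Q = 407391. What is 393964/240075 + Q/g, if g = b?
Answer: -466643673405092/397804275 ≈ -1.1730e+6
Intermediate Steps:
b = -8285/23856 (b = -107705*1/310128 = -8285/23856 ≈ -0.34729)
g = -8285/23856 ≈ -0.34729
393964/240075 + Q/g = 393964/240075 + 407391/(-8285/23856) = 393964*(1/240075) + 407391*(-23856/8285) = 393964/240075 - 9718719696/8285 = -466643673405092/397804275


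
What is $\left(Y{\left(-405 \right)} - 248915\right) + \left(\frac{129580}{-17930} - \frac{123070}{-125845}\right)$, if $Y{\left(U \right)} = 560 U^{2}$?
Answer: $\frac{375814141014495}{4102547} \approx 9.1605 \cdot 10^{7}$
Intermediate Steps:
$\left(Y{\left(-405 \right)} - 248915\right) + \left(\frac{129580}{-17930} - \frac{123070}{-125845}\right) = \left(560 \left(-405\right)^{2} - 248915\right) + \left(\frac{129580}{-17930} - \frac{123070}{-125845}\right) = \left(560 \cdot 164025 - 248915\right) + \left(129580 \left(- \frac{1}{17930}\right) - - \frac{24614}{25169}\right) = \left(91854000 - 248915\right) + \left(- \frac{1178}{163} + \frac{24614}{25169}\right) = 91605085 - \frac{25637000}{4102547} = \frac{375814141014495}{4102547}$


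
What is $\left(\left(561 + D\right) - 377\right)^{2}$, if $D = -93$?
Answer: $8281$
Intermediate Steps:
$\left(\left(561 + D\right) - 377\right)^{2} = \left(\left(561 - 93\right) - 377\right)^{2} = \left(468 - 377\right)^{2} = 91^{2} = 8281$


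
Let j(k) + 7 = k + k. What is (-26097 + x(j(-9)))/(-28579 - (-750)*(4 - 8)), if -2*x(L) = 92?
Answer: 26143/31579 ≈ 0.82786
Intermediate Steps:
j(k) = -7 + 2*k (j(k) = -7 + (k + k) = -7 + 2*k)
x(L) = -46 (x(L) = -1/2*92 = -46)
(-26097 + x(j(-9)))/(-28579 - (-750)*(4 - 8)) = (-26097 - 46)/(-28579 - (-750)*(4 - 8)) = -26143/(-28579 - (-750)*(-4)) = -26143/(-28579 - 125*24) = -26143/(-28579 - 3000) = -26143/(-31579) = -26143*(-1/31579) = 26143/31579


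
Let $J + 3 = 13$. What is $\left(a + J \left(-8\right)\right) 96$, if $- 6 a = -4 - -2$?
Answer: $-7648$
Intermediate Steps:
$J = 10$ ($J = -3 + 13 = 10$)
$a = \frac{1}{3}$ ($a = - \frac{-4 - -2}{6} = - \frac{-4 + 2}{6} = \left(- \frac{1}{6}\right) \left(-2\right) = \frac{1}{3} \approx 0.33333$)
$\left(a + J \left(-8\right)\right) 96 = \left(\frac{1}{3} + 10 \left(-8\right)\right) 96 = \left(\frac{1}{3} - 80\right) 96 = \left(- \frac{239}{3}\right) 96 = -7648$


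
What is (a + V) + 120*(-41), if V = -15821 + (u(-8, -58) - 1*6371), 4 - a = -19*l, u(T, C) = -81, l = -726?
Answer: -40983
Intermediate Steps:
a = -13790 (a = 4 - (-19)*(-726) = 4 - 1*13794 = 4 - 13794 = -13790)
V = -22273 (V = -15821 + (-81 - 1*6371) = -15821 + (-81 - 6371) = -15821 - 6452 = -22273)
(a + V) + 120*(-41) = (-13790 - 22273) + 120*(-41) = -36063 - 4920 = -40983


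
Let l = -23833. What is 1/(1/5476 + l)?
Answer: -5476/130509507 ≈ -4.1959e-5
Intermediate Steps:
1/(1/5476 + l) = 1/(1/5476 - 23833) = 1/(-130509507/5476) = -5476/130509507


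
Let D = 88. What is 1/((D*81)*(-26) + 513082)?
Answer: 1/327754 ≈ 3.0511e-6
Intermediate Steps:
1/((D*81)*(-26) + 513082) = 1/((88*81)*(-26) + 513082) = 1/(7128*(-26) + 513082) = 1/(-185328 + 513082) = 1/327754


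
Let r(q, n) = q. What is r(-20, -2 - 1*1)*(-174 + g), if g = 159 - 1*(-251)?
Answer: -4720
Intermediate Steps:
g = 410 (g = 159 + 251 = 410)
r(-20, -2 - 1*1)*(-174 + g) = -20*(-174 + 410) = -20*236 = -4720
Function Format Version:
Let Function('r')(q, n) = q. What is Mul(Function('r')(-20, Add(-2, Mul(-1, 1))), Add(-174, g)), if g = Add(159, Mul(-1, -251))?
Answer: -4720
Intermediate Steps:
g = 410 (g = Add(159, 251) = 410)
Mul(Function('r')(-20, Add(-2, Mul(-1, 1))), Add(-174, g)) = Mul(-20, Add(-174, 410)) = Mul(-20, 236) = -4720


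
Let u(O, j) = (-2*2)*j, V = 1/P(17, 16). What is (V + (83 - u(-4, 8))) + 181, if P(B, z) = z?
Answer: 4737/16 ≈ 296.06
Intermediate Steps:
V = 1/16 ≈ 0.062500
u(O, j) = -4*j
(V + (83 - u(-4, 8))) + 181 = (1/16 + (83 - (-4)*8)) + 181 = (1/16 + (83 - 1*(-32))) + 181 = (1/16 + (83 + 32)) + 181 = (1/16 + 115) + 181 = 1841/16 + 181 = 4737/16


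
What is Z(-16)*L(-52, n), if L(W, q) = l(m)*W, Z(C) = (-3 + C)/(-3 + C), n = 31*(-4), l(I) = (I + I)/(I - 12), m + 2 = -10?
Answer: -52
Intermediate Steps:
m = -12 (m = -2 - 10 = -12)
l(I) = 2*I/(-12 + I) (l(I) = (2*I)/(-12 + I) = 2*I/(-12 + I))
n = -124
Z(C) = 1
L(W, q) = W (L(W, q) = (2*(-12)/(-12 - 12))*W = (2*(-12)/(-24))*W = (2*(-12)*(-1/24))*W = 1*W = W)
Z(-16)*L(-52, n) = 1*(-52) = -52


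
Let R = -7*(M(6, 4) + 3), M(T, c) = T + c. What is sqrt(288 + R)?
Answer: sqrt(197) ≈ 14.036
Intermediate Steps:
R = -91 (R = -7*((6 + 4) + 3) = -7*(10 + 3) = -7*13 = -91)
sqrt(288 + R) = sqrt(288 - 91) = sqrt(197)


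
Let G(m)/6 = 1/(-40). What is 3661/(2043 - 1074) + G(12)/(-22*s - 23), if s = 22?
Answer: 12375149/3275220 ≈ 3.7784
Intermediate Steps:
G(m) = -3/20 (G(m) = 6/(-40) = 6*(-1/40) = -3/20)
3661/(2043 - 1074) + G(12)/(-22*s - 23) = 3661/(2043 - 1074) - 3/(20*(-22*22 - 23)) = 3661/969 - 3/(20*(-484 - 23)) = 3661*(1/969) - 3/20/(-507) = 3661/969 - 3/20*(-1/507) = 3661/969 + 1/3380 = 12375149/3275220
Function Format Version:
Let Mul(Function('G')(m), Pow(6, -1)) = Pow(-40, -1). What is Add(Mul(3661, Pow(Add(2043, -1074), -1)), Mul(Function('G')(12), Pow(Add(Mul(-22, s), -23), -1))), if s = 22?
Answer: Rational(12375149, 3275220) ≈ 3.7784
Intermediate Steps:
Function('G')(m) = Rational(-3, 20) (Function('G')(m) = Mul(6, Pow(-40, -1)) = Mul(6, Rational(-1, 40)) = Rational(-3, 20))
Add(Mul(3661, Pow(Add(2043, -1074), -1)), Mul(Function('G')(12), Pow(Add(Mul(-22, s), -23), -1))) = Add(Mul(3661, Pow(Add(2043, -1074), -1)), Mul(Rational(-3, 20), Pow(Add(Mul(-22, 22), -23), -1))) = Add(Mul(3661, Pow(969, -1)), Mul(Rational(-3, 20), Pow(Add(-484, -23), -1))) = Add(Mul(3661, Rational(1, 969)), Mul(Rational(-3, 20), Pow(-507, -1))) = Add(Rational(3661, 969), Mul(Rational(-3, 20), Rational(-1, 507))) = Add(Rational(3661, 969), Rational(1, 3380)) = Rational(12375149, 3275220)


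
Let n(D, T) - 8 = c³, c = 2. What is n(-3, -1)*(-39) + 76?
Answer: -548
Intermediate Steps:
n(D, T) = 16 (n(D, T) = 8 + 2³ = 8 + 8 = 16)
n(-3, -1)*(-39) + 76 = 16*(-39) + 76 = -624 + 76 = -548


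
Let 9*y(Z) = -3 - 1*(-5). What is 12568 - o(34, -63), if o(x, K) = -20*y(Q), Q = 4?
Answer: 113152/9 ≈ 12572.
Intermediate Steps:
y(Z) = 2/9 (y(Z) = (-3 - 1*(-5))/9 = (-3 + 5)/9 = (⅑)*2 = 2/9)
o(x, K) = -40/9 (o(x, K) = -20*2/9 = -40/9)
12568 - o(34, -63) = 12568 - 1*(-40/9) = 12568 + 40/9 = 113152/9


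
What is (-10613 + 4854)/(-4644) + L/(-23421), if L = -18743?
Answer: 73974677/36255708 ≈ 2.0404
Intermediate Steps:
(-10613 + 4854)/(-4644) + L/(-23421) = (-10613 + 4854)/(-4644) - 18743/(-23421) = -5759*(-1/4644) - 18743*(-1/23421) = 5759/4644 + 18743/23421 = 73974677/36255708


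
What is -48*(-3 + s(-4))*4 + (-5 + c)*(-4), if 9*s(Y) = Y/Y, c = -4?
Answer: 1772/3 ≈ 590.67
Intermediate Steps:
s(Y) = ⅑ (s(Y) = (Y/Y)/9 = (⅑)*1 = ⅑)
-48*(-3 + s(-4))*4 + (-5 + c)*(-4) = -48*(-3 + ⅑)*4 + (-5 - 4)*(-4) = -(-416)*4/3 - 9*(-4) = -48*(-104/9) + 36 = 1664/3 + 36 = 1772/3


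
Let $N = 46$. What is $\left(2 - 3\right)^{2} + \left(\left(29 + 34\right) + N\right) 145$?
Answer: $15806$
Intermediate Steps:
$\left(2 - 3\right)^{2} + \left(\left(29 + 34\right) + N\right) 145 = \left(2 - 3\right)^{2} + \left(\left(29 + 34\right) + 46\right) 145 = \left(-1\right)^{2} + \left(63 + 46\right) 145 = 1 + 109 \cdot 145 = 1 + 15805 = 15806$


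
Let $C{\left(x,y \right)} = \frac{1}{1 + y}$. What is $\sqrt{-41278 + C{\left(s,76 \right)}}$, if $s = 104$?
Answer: $\frac{i \sqrt{244737185}}{77} \approx 203.17 i$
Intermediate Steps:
$\sqrt{-41278 + C{\left(s,76 \right)}} = \sqrt{-41278 + \frac{1}{1 + 76}} = \sqrt{-41278 + \frac{1}{77}} = \sqrt{- \frac{3178405}{77}} = \frac{i \sqrt{244737185}}{77}$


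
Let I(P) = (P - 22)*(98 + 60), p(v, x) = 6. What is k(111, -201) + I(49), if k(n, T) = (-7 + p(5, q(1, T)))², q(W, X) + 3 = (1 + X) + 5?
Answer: 4267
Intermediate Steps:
q(W, X) = 3 + X (q(W, X) = -3 + ((1 + X) + 5) = -3 + (6 + X) = 3 + X)
I(P) = -3476 + 158*P (I(P) = (-22 + P)*158 = -3476 + 158*P)
k(n, T) = 1 (k(n, T) = (-7 + 6)² = (-1)² = 1)
k(111, -201) + I(49) = 1 + (-3476 + 158*49) = 1 + (-3476 + 7742) = 1 + 4266 = 4267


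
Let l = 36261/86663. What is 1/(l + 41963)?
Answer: 1097/46033870 ≈ 2.3830e-5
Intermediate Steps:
l = 459/1097 (l = 36261*(1/86663) = 459/1097 ≈ 0.41841)
1/(l + 41963) = 1/(459/1097 + 41963) = 1/(46033870/1097) = 1097/46033870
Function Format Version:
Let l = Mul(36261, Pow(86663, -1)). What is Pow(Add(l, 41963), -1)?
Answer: Rational(1097, 46033870) ≈ 2.3830e-5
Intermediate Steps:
l = Rational(459, 1097) (l = Mul(36261, Rational(1, 86663)) = Rational(459, 1097) ≈ 0.41841)
Pow(Add(l, 41963), -1) = Pow(Add(Rational(459, 1097), 41963), -1) = Pow(Rational(46033870, 1097), -1) = Rational(1097, 46033870)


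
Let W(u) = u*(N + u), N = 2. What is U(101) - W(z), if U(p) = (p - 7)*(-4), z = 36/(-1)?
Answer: -1600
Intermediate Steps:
z = -36 (z = 36*(-1) = -36)
U(p) = 28 - 4*p (U(p) = (-7 + p)*(-4) = 28 - 4*p)
W(u) = u*(2 + u)
U(101) - W(z) = (28 - 4*101) - (-36)*(2 - 36) = (28 - 404) - (-36)*(-34) = -376 - 1*1224 = -376 - 1224 = -1600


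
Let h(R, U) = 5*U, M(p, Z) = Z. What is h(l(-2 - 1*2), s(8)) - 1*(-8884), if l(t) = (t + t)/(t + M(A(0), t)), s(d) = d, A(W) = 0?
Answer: 8924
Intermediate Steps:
l(t) = 1 (l(t) = (t + t)/(t + t) = (2*t)/((2*t)) = (2*t)*(1/(2*t)) = 1)
h(l(-2 - 1*2), s(8)) - 1*(-8884) = 5*8 - 1*(-8884) = 40 + 8884 = 8924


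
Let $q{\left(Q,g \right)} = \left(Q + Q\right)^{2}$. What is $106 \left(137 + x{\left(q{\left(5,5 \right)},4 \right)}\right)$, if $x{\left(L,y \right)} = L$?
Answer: $25122$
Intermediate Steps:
$q{\left(Q,g \right)} = 4 Q^{2}$ ($q{\left(Q,g \right)} = \left(2 Q\right)^{2} = 4 Q^{2}$)
$106 \left(137 + x{\left(q{\left(5,5 \right)},4 \right)}\right) = 106 \left(137 + 4 \cdot 5^{2}\right) = 106 \left(137 + 4 \cdot 25\right) = 106 \left(137 + 100\right) = 106 \cdot 237 = 25122$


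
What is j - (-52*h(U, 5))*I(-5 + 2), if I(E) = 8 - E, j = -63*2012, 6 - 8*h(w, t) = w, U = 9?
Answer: -253941/2 ≈ -1.2697e+5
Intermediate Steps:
h(w, t) = 3/4 - w/8
j = -126756
j - (-52*h(U, 5))*I(-5 + 2) = -126756 - (-52*(3/4 - 1/8*9))*(8 - (-5 + 2)) = -126756 - (-52*(3/4 - 9/8))*(8 - 1*(-3)) = -126756 - (-52*(-3/8))*(8 + 3) = -126756 - 39*11/2 = -126756 - 1*429/2 = -126756 - 429/2 = -253941/2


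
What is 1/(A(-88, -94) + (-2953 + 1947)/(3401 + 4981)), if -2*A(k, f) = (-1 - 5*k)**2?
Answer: -8382/807694717 ≈ -1.0378e-5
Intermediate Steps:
A(k, f) = -(-1 - 5*k)**2/2
1/(A(-88, -94) + (-2953 + 1947)/(3401 + 4981)) = 1/(-(1 + 5*(-88))**2/2 + (-2953 + 1947)/(3401 + 4981)) = 1/(-(1 - 440)**2/2 - 1006/8382) = 1/(-1/2*(-439)**2 - 1006*1/8382) = 1/(-1/2*192721 - 503/4191) = 1/(-192721/2 - 503/4191) = 1/(-807694717/8382) = -8382/807694717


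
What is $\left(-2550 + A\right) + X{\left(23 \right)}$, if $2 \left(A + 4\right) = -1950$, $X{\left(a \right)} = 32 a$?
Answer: $-2793$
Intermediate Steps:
$A = -979$ ($A = -4 + \frac{1}{2} \left(-1950\right) = -4 - 975 = -979$)
$\left(-2550 + A\right) + X{\left(23 \right)} = \left(-2550 - 979\right) + 32 \cdot 23 = -3529 + 736 = -2793$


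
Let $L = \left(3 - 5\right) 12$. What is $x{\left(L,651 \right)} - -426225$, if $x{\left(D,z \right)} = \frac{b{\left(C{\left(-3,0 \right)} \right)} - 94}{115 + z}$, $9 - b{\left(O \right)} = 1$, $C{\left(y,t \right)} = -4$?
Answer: $\frac{163244132}{383} \approx 4.2623 \cdot 10^{5}$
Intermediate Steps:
$L = -24$ ($L = \left(-2\right) 12 = -24$)
$b{\left(O \right)} = 8$ ($b{\left(O \right)} = 9 - 1 = 8$)
$x{\left(D,z \right)} = - \frac{86}{115 + z}$ ($x{\left(D,z \right)} = \frac{8 - 94}{115 + z} = - \frac{86}{115 + z}$)
$x{\left(L,651 \right)} - -426225 = - \frac{86}{115 + 651} - -426225 = - \frac{86}{766} + 426225 = \left(-86\right) \frac{1}{766} + 426225 = - \frac{43}{383} + 426225 = \frac{163244132}{383}$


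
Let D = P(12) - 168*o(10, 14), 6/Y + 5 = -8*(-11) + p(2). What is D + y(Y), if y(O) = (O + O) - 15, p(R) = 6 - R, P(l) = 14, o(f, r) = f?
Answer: -48745/29 ≈ -1680.9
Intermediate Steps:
Y = 2/29 (Y = 6/(-5 + (-8*(-11) + (6 - 1*2))) = 6/(-5 + (88 + (6 - 2))) = 6/(-5 + (88 + 4)) = 6/(-5 + 92) = 6/87 = 6*(1/87) = 2/29 ≈ 0.068966)
D = -1666 (D = 14 - 168*10 = 14 - 1680 = -1666)
y(O) = -15 + 2*O (y(O) = 2*O - 15 = -15 + 2*O)
D + y(Y) = -1666 + (-15 + 2*(2/29)) = -1666 + (-15 + 4/29) = -1666 - 431/29 = -48745/29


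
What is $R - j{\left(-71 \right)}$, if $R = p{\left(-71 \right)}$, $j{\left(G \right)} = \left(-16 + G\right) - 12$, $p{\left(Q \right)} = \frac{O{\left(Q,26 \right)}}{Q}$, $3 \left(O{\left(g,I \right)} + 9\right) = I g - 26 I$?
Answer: $\frac{23636}{213} \approx 110.97$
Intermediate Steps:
$O{\left(g,I \right)} = -9 - \frac{26 I}{3} + \frac{I g}{3}$ ($O{\left(g,I \right)} = -9 + \frac{I g - 26 I}{3} = -9 + \frac{- 26 I + I g}{3} = -9 + \left(- \frac{26 I}{3} + \frac{I g}{3}\right) = -9 - \frac{26 I}{3} + \frac{I g}{3}$)
$p{\left(Q \right)} = \frac{- \frac{703}{3} + \frac{26 Q}{3}}{Q}$ ($p{\left(Q \right)} = \frac{-9 - \frac{676}{3} + \frac{1}{3} \cdot 26 Q}{Q} = \frac{-9 - \frac{676}{3} + \frac{26 Q}{3}}{Q} = \frac{- \frac{703}{3} + \frac{26 Q}{3}}{Q}$)
$j{\left(G \right)} = -28 + G$
$R = \frac{2549}{213}$ ($R = \frac{-703 + 26 \left(-71\right)}{3 \left(-71\right)} = \frac{1}{3} \left(- \frac{1}{71}\right) \left(-703 - 1846\right) = \frac{1}{3} \left(- \frac{1}{71}\right) \left(-2549\right) = \frac{2549}{213} \approx 11.967$)
$R - j{\left(-71 \right)} = \frac{2549}{213} - \left(-28 - 71\right) = \frac{2549}{213} - -99 = \frac{2549}{213} + 99 = \frac{23636}{213}$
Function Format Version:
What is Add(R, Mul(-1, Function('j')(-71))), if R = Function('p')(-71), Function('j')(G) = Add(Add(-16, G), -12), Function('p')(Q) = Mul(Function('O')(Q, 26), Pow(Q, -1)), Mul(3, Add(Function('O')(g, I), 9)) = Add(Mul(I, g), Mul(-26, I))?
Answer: Rational(23636, 213) ≈ 110.97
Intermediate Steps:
Function('O')(g, I) = Add(-9, Mul(Rational(-26, 3), I), Mul(Rational(1, 3), I, g)) (Function('O')(g, I) = Add(-9, Mul(Rational(1, 3), Add(Mul(I, g), Mul(-26, I)))) = Add(-9, Mul(Rational(1, 3), Add(Mul(-26, I), Mul(I, g)))) = Add(-9, Add(Mul(Rational(-26, 3), I), Mul(Rational(1, 3), I, g))) = Add(-9, Mul(Rational(-26, 3), I), Mul(Rational(1, 3), I, g)))
Function('p')(Q) = Mul(Pow(Q, -1), Add(Rational(-703, 3), Mul(Rational(26, 3), Q))) (Function('p')(Q) = Mul(Add(-9, Mul(Rational(-26, 3), 26), Mul(Rational(1, 3), 26, Q)), Pow(Q, -1)) = Mul(Add(-9, Rational(-676, 3), Mul(Rational(26, 3), Q)), Pow(Q, -1)) = Mul(Add(Rational(-703, 3), Mul(Rational(26, 3), Q)), Pow(Q, -1)) = Mul(Pow(Q, -1), Add(Rational(-703, 3), Mul(Rational(26, 3), Q))))
Function('j')(G) = Add(-28, G)
R = Rational(2549, 213) (R = Mul(Rational(1, 3), Pow(-71, -1), Add(-703, Mul(26, -71))) = Mul(Rational(1, 3), Rational(-1, 71), Add(-703, -1846)) = Mul(Rational(1, 3), Rational(-1, 71), -2549) = Rational(2549, 213) ≈ 11.967)
Add(R, Mul(-1, Function('j')(-71))) = Add(Rational(2549, 213), Mul(-1, Add(-28, -71))) = Add(Rational(2549, 213), Mul(-1, -99)) = Add(Rational(2549, 213), 99) = Rational(23636, 213)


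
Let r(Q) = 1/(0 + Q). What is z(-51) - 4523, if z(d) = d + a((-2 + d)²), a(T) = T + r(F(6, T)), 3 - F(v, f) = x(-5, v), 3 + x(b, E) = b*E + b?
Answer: -72364/41 ≈ -1765.0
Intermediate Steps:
x(b, E) = -3 + b + E*b (x(b, E) = -3 + (b*E + b) = -3 + (E*b + b) = -3 + (b + E*b) = -3 + b + E*b)
F(v, f) = 11 + 5*v (F(v, f) = 3 - (-3 - 5 + v*(-5)) = 3 - (-3 - 5 - 5*v) = 3 - (-8 - 5*v) = 3 + (8 + 5*v) = 11 + 5*v)
r(Q) = 1/Q
a(T) = 1/41 + T (a(T) = T + 1/(11 + 5*6) = T + 1/(11 + 30) = T + 1/41 = 1/41 + T)
z(d) = 1/41 + d + (-2 + d)² (z(d) = d + (1/41 + (-2 + d)²) = 1/41 + d + (-2 + d)²)
z(-51) - 4523 = (165/41 + (-51)² - 3*(-51)) - 4523 = (165/41 + 2601 + 153) - 4523 = 113079/41 - 4523 = -72364/41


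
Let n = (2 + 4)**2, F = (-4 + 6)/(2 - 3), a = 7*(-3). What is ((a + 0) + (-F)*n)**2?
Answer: 2601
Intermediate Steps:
a = -21
F = -2 (F = 2/(-1) = 2*(-1) = -2)
n = 36 (n = 6**2 = 36)
((a + 0) + (-F)*n)**2 = ((-21 + 0) - 1*(-2)*36)**2 = (-21 + 2*36)**2 = (-21 + 72)**2 = 51**2 = 2601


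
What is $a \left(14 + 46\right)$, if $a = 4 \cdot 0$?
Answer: $0$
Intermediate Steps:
$a = 0$
$a \left(14 + 46\right) = 0 \left(14 + 46\right) = 0 \cdot 60 = 0$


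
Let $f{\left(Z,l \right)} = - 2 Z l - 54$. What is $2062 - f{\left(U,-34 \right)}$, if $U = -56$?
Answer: $5924$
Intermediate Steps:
$f{\left(Z,l \right)} = -54 - 2 Z l$ ($f{\left(Z,l \right)} = - 2 Z l - 54 = -54 - 2 Z l$)
$2062 - f{\left(U,-34 \right)} = 2062 - \left(-54 - \left(-112\right) \left(-34\right)\right) = 2062 - \left(-54 - 3808\right) = 2062 - -3862 = 2062 + 3862 = 5924$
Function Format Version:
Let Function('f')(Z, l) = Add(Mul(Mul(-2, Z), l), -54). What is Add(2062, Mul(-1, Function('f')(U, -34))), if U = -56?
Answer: 5924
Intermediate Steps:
Function('f')(Z, l) = Add(-54, Mul(-2, Z, l)) (Function('f')(Z, l) = Add(Mul(-2, Z, l), -54) = Add(-54, Mul(-2, Z, l)))
Add(2062, Mul(-1, Function('f')(U, -34))) = Add(2062, Mul(-1, Add(-54, Mul(-2, -56, -34)))) = Add(2062, Mul(-1, Add(-54, -3808))) = Add(2062, Mul(-1, -3862)) = Add(2062, 3862) = 5924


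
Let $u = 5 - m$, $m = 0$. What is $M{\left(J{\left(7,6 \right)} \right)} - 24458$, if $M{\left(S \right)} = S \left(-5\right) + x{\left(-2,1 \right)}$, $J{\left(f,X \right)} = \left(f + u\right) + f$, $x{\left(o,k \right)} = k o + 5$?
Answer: $-24550$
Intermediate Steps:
$u = 5$ ($u = 5 - 0 = 5 + 0 = 5$)
$x{\left(o,k \right)} = 5 + k o$
$J{\left(f,X \right)} = 5 + 2 f$ ($J{\left(f,X \right)} = \left(f + 5\right) + f = \left(5 + f\right) + f = 5 + 2 f$)
$M{\left(S \right)} = 3 - 5 S$ ($M{\left(S \right)} = S \left(-5\right) + \left(5 + 1 \left(-2\right)\right) = - 5 S + \left(5 - 2\right) = - 5 S + 3 = 3 - 5 S$)
$M{\left(J{\left(7,6 \right)} \right)} - 24458 = \left(3 - 5 \left(5 + 2 \cdot 7\right)\right) - 24458 = \left(3 - 5 \left(5 + 14\right)\right) - 24458 = \left(3 - 95\right) - 24458 = -92 - 24458 = -24550$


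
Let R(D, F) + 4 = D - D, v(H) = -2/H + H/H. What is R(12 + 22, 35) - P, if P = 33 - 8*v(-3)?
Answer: -71/3 ≈ -23.667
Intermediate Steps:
v(H) = 1 - 2/H (v(H) = -2/H + 1 = 1 - 2/H)
R(D, F) = -4 (R(D, F) = -4 + (D - D) = -4 + 0 = -4)
P = 59/3 (P = 33 - 8*(-2 - 3)/(-3) = 33 - (-8)*(-5)/3 = 33 - 8*5/3 = 33 - 40/3 = 59/3 ≈ 19.667)
R(12 + 22, 35) - P = -4 - 1*59/3 = -4 - 59/3 = -71/3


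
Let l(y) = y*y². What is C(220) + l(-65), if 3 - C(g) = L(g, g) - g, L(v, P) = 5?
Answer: -274407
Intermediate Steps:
l(y) = y³
C(g) = -2 + g (C(g) = 3 - (5 - g) = 3 + (-5 + g) = -2 + g)
C(220) + l(-65) = (-2 + 220) + (-65)³ = 218 - 274625 = -274407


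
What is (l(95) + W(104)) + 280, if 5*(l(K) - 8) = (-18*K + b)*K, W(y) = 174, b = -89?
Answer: -33719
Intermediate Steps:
l(K) = 8 + K*(-89 - 18*K)/5 (l(K) = 8 + ((-18*K - 89)*K)/5 = 8 + ((-89 - 18*K)*K)/5 = 8 + (K*(-89 - 18*K))/5 = 8 + K*(-89 - 18*K)/5)
(l(95) + W(104)) + 280 = ((8 - 89/5*95 - 18/5*95²) + 174) + 280 = ((8 - 1691 - 18/5*9025) + 174) + 280 = ((8 - 1691 - 32490) + 174) + 280 = (-34173 + 174) + 280 = -33999 + 280 = -33719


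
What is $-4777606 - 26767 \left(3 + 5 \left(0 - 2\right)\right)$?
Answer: $-4590237$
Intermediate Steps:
$-4777606 - 26767 \left(3 + 5 \left(0 - 2\right)\right) = -4777606 - 26767 \left(3 + 5 \left(-2\right)\right) = -4777606 - 26767 \left(3 - 10\right) = -4777606 - 26767 \left(-7\right) = -4777606 - -187369 = -4777606 + 187369 = -4590237$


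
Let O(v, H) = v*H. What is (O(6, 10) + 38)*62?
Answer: 6076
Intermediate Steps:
O(v, H) = H*v
(O(6, 10) + 38)*62 = (10*6 + 38)*62 = (60 + 38)*62 = 98*62 = 6076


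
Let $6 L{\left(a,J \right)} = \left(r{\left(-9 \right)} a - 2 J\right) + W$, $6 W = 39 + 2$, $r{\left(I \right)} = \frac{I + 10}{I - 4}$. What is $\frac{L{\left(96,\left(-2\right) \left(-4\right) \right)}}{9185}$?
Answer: $- \frac{1291}{4298580} \approx -0.00030033$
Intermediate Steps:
$r{\left(I \right)} = \frac{10 + I}{-4 + I}$
$W = \frac{41}{6}$ ($W = \frac{39 + 2}{6} = \frac{1}{6} \cdot 41 = \frac{41}{6} \approx 6.8333$)
$L{\left(a,J \right)} = \frac{41}{36} - \frac{J}{3} - \frac{a}{78}$ ($L{\left(a,J \right)} = \frac{\left(\frac{10 - 9}{-4 - 9} a - 2 J\right) + \frac{41}{6}}{6} = \frac{\left(\frac{1}{-13} \cdot 1 a - 2 J\right) + \frac{41}{6}}{6} = \frac{\left(\left(- \frac{1}{13}\right) 1 a - 2 J\right) + \frac{41}{6}}{6} = \frac{\left(- \frac{a}{13} - 2 J\right) + \frac{41}{6}}{6} = \frac{\left(- 2 J - \frac{a}{13}\right) + \frac{41}{6}}{6} = \frac{\frac{41}{6} - 2 J - \frac{a}{13}}{6} = \frac{41}{36} - \frac{J}{3} - \frac{a}{78}$)
$\frac{L{\left(96,\left(-2\right) \left(-4\right) \right)}}{9185} = \frac{\frac{41}{36} - \frac{\left(-2\right) \left(-4\right)}{3} - \frac{16}{13}}{9185} = \left(\frac{41}{36} - \frac{8}{3} - \frac{16}{13}\right) \frac{1}{9185} = \left(- \frac{1291}{468}\right) \frac{1}{9185} = - \frac{1291}{4298580}$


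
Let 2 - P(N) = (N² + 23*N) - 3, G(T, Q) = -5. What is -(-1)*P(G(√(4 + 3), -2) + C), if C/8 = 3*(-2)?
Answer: -1585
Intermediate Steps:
C = -48 (C = 8*(3*(-2)) = 8*(-6) = -48)
P(N) = 5 - N² - 23*N (P(N) = 2 - ((N² + 23*N) - 3) = 2 - (-3 + N² + 23*N) = 2 + (3 - N² - 23*N) = 5 - N² - 23*N)
-(-1)*P(G(√(4 + 3), -2) + C) = -(-1)*(5 - (-5 - 48)² - 23*(-5 - 48)) = -(-1)*(5 - 1*(-53)² - 23*(-53)) = -(-1)*(5 - 1*2809 + 1219) = -(-1)*(5 - 2809 + 1219) = -(-1)*(-1585) = -1*1585 = -1585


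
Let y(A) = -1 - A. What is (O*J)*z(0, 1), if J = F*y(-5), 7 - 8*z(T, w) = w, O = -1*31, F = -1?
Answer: 93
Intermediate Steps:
O = -31
z(T, w) = 7/8 - w/8
J = -4 (J = -(-1 - 1*(-5)) = -(-1 + 5) = -1*4 = -4)
(O*J)*z(0, 1) = (-31*(-4))*(7/8 - ⅛*1) = 124*(7/8 - ⅛) = 124*(¾) = 93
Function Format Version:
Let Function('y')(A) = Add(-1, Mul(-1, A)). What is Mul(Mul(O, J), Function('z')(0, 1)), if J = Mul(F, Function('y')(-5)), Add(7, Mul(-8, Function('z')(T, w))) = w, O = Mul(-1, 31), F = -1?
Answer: 93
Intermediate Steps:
O = -31
Function('z')(T, w) = Add(Rational(7, 8), Mul(Rational(-1, 8), w))
J = -4 (J = Mul(-1, Add(-1, Mul(-1, -5))) = Mul(-1, Add(-1, 5)) = Mul(-1, 4) = -4)
Mul(Mul(O, J), Function('z')(0, 1)) = Mul(Mul(-31, -4), Add(Rational(7, 8), Mul(Rational(-1, 8), 1))) = Mul(124, Add(Rational(7, 8), Rational(-1, 8))) = Mul(124, Rational(3, 4)) = 93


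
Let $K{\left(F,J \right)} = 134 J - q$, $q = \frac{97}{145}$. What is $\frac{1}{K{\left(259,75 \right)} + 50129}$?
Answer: $\frac{145}{8725858} \approx 1.6617 \cdot 10^{-5}$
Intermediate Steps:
$q = \frac{97}{145}$ ($q = 97 \cdot \frac{1}{145} = \frac{97}{145} \approx 0.66897$)
$K{\left(F,J \right)} = - \frac{97}{145} + 134 J$ ($K{\left(F,J \right)} = 134 J - \frac{97}{145} = - \frac{97}{145} + 134 J$)
$\frac{1}{K{\left(259,75 \right)} + 50129} = \frac{1}{\left(- \frac{97}{145} + 134 \cdot 75\right) + 50129} = \frac{1}{\left(- \frac{97}{145} + 10050\right) + 50129} = \frac{1}{\frac{1457153}{145} + 50129} = \frac{1}{\frac{8725858}{145}} = \frac{145}{8725858}$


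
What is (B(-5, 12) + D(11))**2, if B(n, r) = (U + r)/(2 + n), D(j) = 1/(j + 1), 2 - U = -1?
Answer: 3481/144 ≈ 24.174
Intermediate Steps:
U = 3 (U = 2 - 1*(-1) = 2 + 1 = 3)
D(j) = 1/(1 + j)
B(n, r) = (3 + r)/(2 + n)
(B(-5, 12) + D(11))**2 = ((3 + 12)/(2 - 5) + 1/(1 + 11))**2 = (15/(-3) + 1/12)**2 = (-1/3*15 + 1/12)**2 = (-5 + 1/12)**2 = (-59/12)**2 = 3481/144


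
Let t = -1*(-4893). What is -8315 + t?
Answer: -3422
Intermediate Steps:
t = 4893
-8315 + t = -8315 + 4893 = -3422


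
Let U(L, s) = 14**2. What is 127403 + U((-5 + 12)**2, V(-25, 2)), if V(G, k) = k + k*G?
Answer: 127599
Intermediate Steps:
V(G, k) = k + G*k
U(L, s) = 196
127403 + U((-5 + 12)**2, V(-25, 2)) = 127403 + 196 = 127599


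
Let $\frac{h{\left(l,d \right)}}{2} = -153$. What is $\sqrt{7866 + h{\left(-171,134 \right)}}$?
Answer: $6 \sqrt{210} \approx 86.948$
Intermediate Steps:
$h{\left(l,d \right)} = -306$ ($h{\left(l,d \right)} = 2 \left(-153\right) = -306$)
$\sqrt{7866 + h{\left(-171,134 \right)}} = \sqrt{7866 - 306} = \sqrt{7560} = 6 \sqrt{210}$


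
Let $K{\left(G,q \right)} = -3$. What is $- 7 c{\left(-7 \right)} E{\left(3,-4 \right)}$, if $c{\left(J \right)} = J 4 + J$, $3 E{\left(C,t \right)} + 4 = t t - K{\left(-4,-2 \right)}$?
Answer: $1225$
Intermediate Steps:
$E{\left(C,t \right)} = - \frac{1}{3} + \frac{t^{2}}{3}$ ($E{\left(C,t \right)} = - \frac{4}{3} + \frac{t t - -3}{3} = - \frac{4}{3} + \frac{t^{2} + 3}{3} = - \frac{4}{3} + \frac{3 + t^{2}}{3} = - \frac{4}{3} + \left(1 + \frac{t^{2}}{3}\right) = - \frac{1}{3} + \frac{t^{2}}{3}$)
$c{\left(J \right)} = 5 J$ ($c{\left(J \right)} = 4 J + J = 5 J$)
$- 7 c{\left(-7 \right)} E{\left(3,-4 \right)} = - 7 \cdot 5 \left(-7\right) \left(- \frac{1}{3} + \frac{\left(-4\right)^{2}}{3}\right) = \left(-7\right) \left(-35\right) \left(- \frac{1}{3} + \frac{1}{3} \cdot 16\right) = 245 \left(- \frac{1}{3} + \frac{16}{3}\right) = 245 \cdot 5 = 1225$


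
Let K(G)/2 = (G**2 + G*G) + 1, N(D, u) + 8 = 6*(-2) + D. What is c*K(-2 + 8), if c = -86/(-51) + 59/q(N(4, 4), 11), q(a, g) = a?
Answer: -119209/408 ≈ -292.18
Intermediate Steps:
N(D, u) = -20 + D (N(D, u) = -8 + (6*(-2) + D) = -8 + (-12 + D) = -20 + D)
K(G) = 2 + 4*G**2 (K(G) = 2*((G**2 + G*G) + 1) = 2*((G**2 + G**2) + 1) = 2*(2*G**2 + 1) = 2*(1 + 2*G**2) = 2 + 4*G**2)
c = -1633/816 (c = -86/(-51) + 59/(-20 + 4) = -86*(-1/51) + 59/(-16) = 86/51 + 59*(-1/16) = 86/51 - 59/16 = -1633/816 ≈ -2.0012)
c*K(-2 + 8) = -1633*(2 + 4*(-2 + 8)**2)/816 = -1633*(2 + 4*6**2)/816 = -1633*(2 + 4*36)/816 = -1633*(2 + 144)/816 = -1633/816*146 = -119209/408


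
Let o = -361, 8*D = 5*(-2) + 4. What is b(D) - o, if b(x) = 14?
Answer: 375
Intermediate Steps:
D = -3/4 (D = (5*(-2) + 4)/8 = (-10 + 4)/8 = (1/8)*(-6) = -3/4 ≈ -0.75000)
b(D) - o = 14 - 1*(-361) = 14 + 361 = 375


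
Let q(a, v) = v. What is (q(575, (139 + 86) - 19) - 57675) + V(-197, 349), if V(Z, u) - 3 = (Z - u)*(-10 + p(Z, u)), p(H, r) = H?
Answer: 55556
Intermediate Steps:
V(Z, u) = 3 + (-10 + Z)*(Z - u) (V(Z, u) = 3 + (Z - u)*(-10 + Z) = 3 + (-10 + Z)*(Z - u))
(q(575, (139 + 86) - 19) - 57675) + V(-197, 349) = (((139 + 86) - 19) - 57675) + (3 + (-197)² - 10*(-197) + 10*349 - 1*(-197)*349) = ((225 - 19) - 57675) + (3 + 38809 + 1970 + 3490 + 68753) = (206 - 57675) + 113025 = -57469 + 113025 = 55556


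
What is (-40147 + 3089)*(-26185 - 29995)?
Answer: 2081918440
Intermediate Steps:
(-40147 + 3089)*(-26185 - 29995) = -37058*(-56180) = 2081918440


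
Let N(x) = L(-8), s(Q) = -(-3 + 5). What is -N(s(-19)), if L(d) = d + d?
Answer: 16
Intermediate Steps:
s(Q) = -2 (s(Q) = -1*2 = -2)
L(d) = 2*d
N(x) = -16 (N(x) = 2*(-8) = -16)
-N(s(-19)) = -1*(-16) = 16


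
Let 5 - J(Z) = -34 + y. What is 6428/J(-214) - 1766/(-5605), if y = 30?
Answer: 36044834/50445 ≈ 714.54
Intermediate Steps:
J(Z) = 9 (J(Z) = 5 - (-34 + 30) = 5 - 1*(-4) = 5 + 4 = 9)
6428/J(-214) - 1766/(-5605) = 6428/9 - 1766/(-5605) = 6428*(⅑) - 1766*(-1/5605) = 6428/9 + 1766/5605 = 36044834/50445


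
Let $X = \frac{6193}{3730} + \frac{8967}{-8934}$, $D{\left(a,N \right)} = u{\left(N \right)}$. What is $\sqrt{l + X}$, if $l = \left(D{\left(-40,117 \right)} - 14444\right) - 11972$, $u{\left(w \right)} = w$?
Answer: $\frac{i \sqrt{202803506325036965}}{2776985} \approx 162.17 i$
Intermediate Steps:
$D{\left(a,N \right)} = N$
$l = -26299$ ($l = \left(117 - 14444\right) - 11972 = -14327 - 11972 = -26299$)
$X = \frac{1823446}{2776985}$ ($X = 6193 \cdot \frac{1}{3730} + 8967 \left(- \frac{1}{8934}\right) = \frac{6193}{3730} - \frac{2989}{2978} = \frac{1823446}{2776985} \approx 0.65663$)
$\sqrt{l + X} = \sqrt{-26299 + \frac{1823446}{2776985}} = \sqrt{- \frac{73030105069}{2776985}} = \frac{i \sqrt{202803506325036965}}{2776985}$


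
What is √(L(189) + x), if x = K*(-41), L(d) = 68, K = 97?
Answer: I*√3909 ≈ 62.522*I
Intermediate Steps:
x = -3977 (x = 97*(-41) = -3977)
√(L(189) + x) = √(68 - 3977) = √(-3909) = I*√3909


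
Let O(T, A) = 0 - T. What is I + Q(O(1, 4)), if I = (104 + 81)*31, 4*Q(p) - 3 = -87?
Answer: 5714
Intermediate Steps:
O(T, A) = -T
Q(p) = -21 (Q(p) = 3/4 + (1/4)*(-87) = 3/4 - 87/4 = -21)
I = 5735 (I = 185*31 = 5735)
I + Q(O(1, 4)) = 5735 - 21 = 5714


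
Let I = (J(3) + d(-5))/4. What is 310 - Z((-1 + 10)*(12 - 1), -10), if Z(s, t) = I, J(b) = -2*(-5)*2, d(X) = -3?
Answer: 1223/4 ≈ 305.75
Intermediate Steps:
J(b) = 20 (J(b) = 10*2 = 20)
I = 17/4 (I = (20 - 3)/4 = (1/4)*17 = 17/4 ≈ 4.2500)
Z(s, t) = 17/4
310 - Z((-1 + 10)*(12 - 1), -10) = 310 - 1*17/4 = 310 - 17/4 = 1223/4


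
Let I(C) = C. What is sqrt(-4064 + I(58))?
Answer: I*sqrt(4006) ≈ 63.293*I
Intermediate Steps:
sqrt(-4064 + I(58)) = sqrt(-4064 + 58) = sqrt(-4006) = I*sqrt(4006)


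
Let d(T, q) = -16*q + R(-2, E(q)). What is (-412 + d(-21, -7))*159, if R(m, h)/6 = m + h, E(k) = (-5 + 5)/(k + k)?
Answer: -49608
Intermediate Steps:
E(k) = 0 (E(k) = 0/((2*k)) = 0*(1/(2*k)) = 0)
R(m, h) = 6*h + 6*m (R(m, h) = 6*(m + h) = 6*(h + m) = 6*h + 6*m)
d(T, q) = -12 - 16*q (d(T, q) = -16*q + (6*0 + 6*(-2)) = -16*q + (0 - 12) = -16*q - 12 = -12 - 16*q)
(-412 + d(-21, -7))*159 = (-412 + (-12 - 16*(-7)))*159 = (-412 + (-12 + 112))*159 = (-412 + 100)*159 = -312*159 = -49608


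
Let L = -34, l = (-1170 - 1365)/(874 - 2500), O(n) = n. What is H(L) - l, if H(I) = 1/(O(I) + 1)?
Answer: -28427/17886 ≈ -1.5893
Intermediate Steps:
l = 845/542 (l = -2535/(-1626) = -2535*(-1/1626) = 845/542 ≈ 1.5590)
H(I) = 1/(1 + I) (H(I) = 1/(I + 1) = 1/(1 + I))
H(L) - l = 1/(1 - 34) - 1*845/542 = 1/(-33) - 845/542 = -1/33 - 845/542 = -28427/17886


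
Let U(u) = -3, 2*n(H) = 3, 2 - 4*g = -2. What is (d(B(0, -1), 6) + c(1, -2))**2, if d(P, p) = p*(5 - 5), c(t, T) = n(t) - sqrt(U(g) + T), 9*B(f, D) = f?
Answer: (3 - 2*I*sqrt(5))**2/4 ≈ -2.75 - 6.7082*I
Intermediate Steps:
g = 1 (g = 1/2 - 1/4*(-2) = 1/2 + 1/2 = 1)
n(H) = 3/2 (n(H) = (1/2)*3 = 3/2)
B(f, D) = f/9
c(t, T) = 3/2 - sqrt(-3 + T)
d(P, p) = 0 (d(P, p) = p*0 = 0)
(d(B(0, -1), 6) + c(1, -2))**2 = (0 + (3/2 - sqrt(-3 - 2)))**2 = (0 + (3/2 - sqrt(-5)))**2 = (0 + (3/2 - I*sqrt(5)))**2 = (3/2 - I*sqrt(5))**2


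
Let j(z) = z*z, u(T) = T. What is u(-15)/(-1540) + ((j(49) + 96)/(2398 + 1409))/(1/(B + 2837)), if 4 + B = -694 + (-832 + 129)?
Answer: 1104404557/1172556 ≈ 941.88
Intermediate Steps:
j(z) = z²
B = -1401 (B = -4 + (-694 + (-832 + 129)) = -4 + (-694 - 703) = -4 - 1397 = -1401)
u(-15)/(-1540) + ((j(49) + 96)/(2398 + 1409))/(1/(B + 2837)) = -15/(-1540) + ((49² + 96)/(2398 + 1409))/(1/(-1401 + 2837)) = -15*(-1/1540) + ((2401 + 96)/3807)/(1/1436) = 3/308 + (2497*(1/3807))/(1/1436) = 3/308 + (2497/3807)*1436 = 3/308 + 3585692/3807 = 1104404557/1172556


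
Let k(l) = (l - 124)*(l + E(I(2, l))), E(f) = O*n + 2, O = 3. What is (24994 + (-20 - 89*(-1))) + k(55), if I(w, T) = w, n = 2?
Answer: 20716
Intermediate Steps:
E(f) = 8 (E(f) = 3*2 + 2 = 6 + 2 = 8)
k(l) = (-124 + l)*(8 + l) (k(l) = (l - 124)*(l + 8) = (-124 + l)*(8 + l))
(24994 + (-20 - 89*(-1))) + k(55) = (24994 + (-20 - 89*(-1))) + (-992 + 55² - 116*55) = (24994 + (-20 + 89)) + (-992 + 3025 - 6380) = (24994 + 69) - 4347 = 25063 - 4347 = 20716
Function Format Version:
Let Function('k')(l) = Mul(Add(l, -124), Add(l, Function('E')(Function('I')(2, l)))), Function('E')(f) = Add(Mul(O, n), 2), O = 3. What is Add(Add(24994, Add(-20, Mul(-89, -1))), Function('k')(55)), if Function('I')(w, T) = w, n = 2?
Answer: 20716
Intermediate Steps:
Function('E')(f) = 8 (Function('E')(f) = Add(Mul(3, 2), 2) = Add(6, 2) = 8)
Function('k')(l) = Mul(Add(-124, l), Add(8, l)) (Function('k')(l) = Mul(Add(l, -124), Add(l, 8)) = Mul(Add(-124, l), Add(8, l)))
Add(Add(24994, Add(-20, Mul(-89, -1))), Function('k')(55)) = Add(Add(24994, Add(-20, Mul(-89, -1))), Add(-992, Pow(55, 2), Mul(-116, 55))) = Add(Add(24994, Add(-20, 89)), Add(-992, 3025, -6380)) = Add(Add(24994, 69), -4347) = Add(25063, -4347) = 20716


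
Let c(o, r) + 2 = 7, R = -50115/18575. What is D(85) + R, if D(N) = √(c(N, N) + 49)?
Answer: -10023/3715 + 3*√6 ≈ 4.6505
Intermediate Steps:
R = -10023/3715 (R = -50115*1/18575 = -10023/3715 ≈ -2.6980)
c(o, r) = 5 (c(o, r) = -2 + 7 = 5)
D(N) = 3*√6 (D(N) = √(5 + 49) = √54 = 3*√6)
D(85) + R = 3*√6 - 10023/3715 = -10023/3715 + 3*√6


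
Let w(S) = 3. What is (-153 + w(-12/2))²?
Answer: 22500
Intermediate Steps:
(-153 + w(-12/2))² = (-153 + 3)² = (-150)² = 22500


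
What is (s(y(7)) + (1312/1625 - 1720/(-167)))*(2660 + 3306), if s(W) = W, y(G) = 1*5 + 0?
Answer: 26077260714/271375 ≈ 96093.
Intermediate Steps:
y(G) = 5 (y(G) = 5 + 0 = 5)
(s(y(7)) + (1312/1625 - 1720/(-167)))*(2660 + 3306) = (5 + (1312/1625 - 1720/(-167)))*(2660 + 3306) = (5 + (1312*(1/1625) - 1720*(-1/167)))*5966 = (5 + (1312/1625 + 1720/167))*5966 = (5 + 3014104/271375)*5966 = (4370979/271375)*5966 = 26077260714/271375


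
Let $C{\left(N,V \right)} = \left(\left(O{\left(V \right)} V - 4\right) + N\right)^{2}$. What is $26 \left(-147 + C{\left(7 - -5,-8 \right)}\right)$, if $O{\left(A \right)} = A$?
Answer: $130962$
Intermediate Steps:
$C{\left(N,V \right)} = \left(-4 + N + V^{2}\right)^{2}$ ($C{\left(N,V \right)} = \left(\left(V V - 4\right) + N\right)^{2} = \left(\left(V^{2} - 4\right) + N\right)^{2} = \left(\left(-4 + V^{2}\right) + N\right)^{2} = \left(-4 + N + V^{2}\right)^{2}$)
$26 \left(-147 + C{\left(7 - -5,-8 \right)}\right) = 26 \left(-147 + \left(-4 + \left(7 - -5\right) + \left(-8\right)^{2}\right)^{2}\right) = 26 \left(-147 + \left(-4 + \left(7 + 5\right) + 64\right)^{2}\right) = 26 \left(-147 + \left(-4 + 12 + 64\right)^{2}\right) = 26 \left(-147 + 72^{2}\right) = 26 \left(-147 + 5184\right) = 26 \cdot 5037 = 130962$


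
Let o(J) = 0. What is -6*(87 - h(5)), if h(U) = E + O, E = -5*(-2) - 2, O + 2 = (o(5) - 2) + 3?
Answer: -480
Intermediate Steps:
O = -1 (O = -2 + ((0 - 2) + 3) = -2 + (-2 + 3) = -2 + 1 = -1)
E = 8 (E = 10 - 2 = 8)
h(U) = 7 (h(U) = 8 - 1 = 7)
-6*(87 - h(5)) = -6*(87 - 1*7) = -6*(87 - 7) = -6*80 = -480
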